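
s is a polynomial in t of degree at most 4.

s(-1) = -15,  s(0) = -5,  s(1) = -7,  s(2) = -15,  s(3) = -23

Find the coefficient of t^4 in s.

Write s(t) = at^4 + bt³ + ct² + dt + e; the 5 given values yield a linear system in the 5 coefficients.
Solving, the leading coefficient vanishes, and s(t) = t³ - 6t² + 3t - 5.
The coefficient of t^4 is 0.

0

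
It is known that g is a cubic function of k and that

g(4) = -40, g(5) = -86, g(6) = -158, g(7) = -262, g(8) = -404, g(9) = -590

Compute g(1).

First differences: -46, -72, -104, -142, -186. Second differences: -26, -32, -38, -44. Third differences: -6, -6, -6.
Level-3 differences are constant, so g has degree 3.
Fitting a degree-3 polynomial gives g(k) = -k³ + 2k² - 3k + 4.
Then g(1) = 2.

2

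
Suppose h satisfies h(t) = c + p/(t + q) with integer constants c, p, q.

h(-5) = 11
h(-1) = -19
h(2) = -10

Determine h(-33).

(h(t) − c)(t + q) = p for each data point; the three points give a linear system in c and q, then p follows.
Solving: c = -4, q = 3, p = -30, so h(t) = -4 − 30/(t + 3).
Then h(-33) = -4 − 30/(-30) = -3.

-3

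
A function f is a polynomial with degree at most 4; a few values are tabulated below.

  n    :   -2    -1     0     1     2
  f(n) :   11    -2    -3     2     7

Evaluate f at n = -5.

182

First differences: -13, -1, 5, 5. Second differences: 12, 6, 0. Third differences: -6, -6.
Level-3 differences are constant, so f has degree 3.
Fitting a degree-3 polynomial gives f(n) = -n³ + 3n² + 3n - 3.
Then f(-5) = 182.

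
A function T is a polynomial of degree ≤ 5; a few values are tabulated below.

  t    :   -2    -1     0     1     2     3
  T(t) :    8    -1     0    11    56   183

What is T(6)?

First differences: -9, 1, 11, 45, 127. Second differences: 10, 10, 34, 82. Third differences: 0, 24, 48. Fourth differences: 24, 24.
Level-4 differences are constant, so T has degree 4.
Fitting a degree-4 polynomial gives T(t) = t^4 + 2t³ + 4t² + 4t.
Then T(6) = 1896.

1896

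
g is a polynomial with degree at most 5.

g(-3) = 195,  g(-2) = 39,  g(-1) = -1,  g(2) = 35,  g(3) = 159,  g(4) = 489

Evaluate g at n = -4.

Write g(n) = an^5 + bn^4 + cn³ + dn² + en + p; the 6 given values yield a linear system in the 6 coefficients.
Solving, the leading coefficient vanishes, and g(n) = 2n^4 - n³ + 2n² + 3n - 3.
Then g(-4) = 593.

593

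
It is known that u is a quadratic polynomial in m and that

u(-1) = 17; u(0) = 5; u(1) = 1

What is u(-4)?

101

Write u(m) = am² + bm + c; the 3 given values yield a linear system in the 3 coefficients.
Solving, u(m) = 4m² - 8m + 5.
Then u(-4) = 101.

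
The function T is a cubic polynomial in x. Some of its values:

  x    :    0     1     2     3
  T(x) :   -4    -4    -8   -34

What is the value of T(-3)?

Write T(x) = ax³ + bx² + cx + d; the 4 given values yield a linear system in the 4 coefficients.
Solving, T(x) = -3x³ + 7x² - 4x - 4.
Then T(-3) = 152.

152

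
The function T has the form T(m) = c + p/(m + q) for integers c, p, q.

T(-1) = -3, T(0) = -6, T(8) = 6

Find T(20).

4

(T(m) − c)(m + q) = p for each data point; the three points give a linear system in c and q, then p follows.
Solving: c = 3, q = -2, p = 18, so T(m) = 3 + 18/(m − 2).
Then T(20) = 3 + 18/18 = 4.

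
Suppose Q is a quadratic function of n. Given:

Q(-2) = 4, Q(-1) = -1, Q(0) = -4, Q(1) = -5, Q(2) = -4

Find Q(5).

Write Q(n) = an² + bn + c; the 5 given values yield a linear system in the 3 coefficients.
Solving, Q(n) = n² - 2n - 4.
Then Q(5) = 11.

11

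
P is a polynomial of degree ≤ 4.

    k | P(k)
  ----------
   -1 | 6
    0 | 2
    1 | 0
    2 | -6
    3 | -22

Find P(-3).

First differences: -4, -2, -6, -16. Second differences: 2, -4, -10. Third differences: -6, -6.
Level-3 differences are constant, so P has degree 3.
Fitting a degree-3 polynomial gives P(k) = -k³ + k² - 2k + 2.
Then P(-3) = 44.

44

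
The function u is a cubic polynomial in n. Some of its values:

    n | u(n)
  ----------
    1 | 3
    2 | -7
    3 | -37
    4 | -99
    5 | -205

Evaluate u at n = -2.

First differences: -10, -30, -62, -106. Second differences: -20, -32, -44. Third differences: -12, -12.
Level-3 differences are constant, so u has degree 3.
Fitting a degree-3 polynomial gives u(n) = -2n³ + 2n² - 2n + 5.
Then u(-2) = 33.

33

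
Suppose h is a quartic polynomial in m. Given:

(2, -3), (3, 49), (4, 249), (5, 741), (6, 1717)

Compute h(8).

6129

Write h(m) = am^4 + bm³ + cm² + dm + e; the 5 given values yield a linear system in the 5 coefficients.
Solving, h(m) = 2m^4 - 4m³ - 2m + 1.
Then h(8) = 6129.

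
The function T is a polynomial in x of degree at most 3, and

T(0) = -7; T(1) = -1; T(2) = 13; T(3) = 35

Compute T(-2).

5

Write T(x) = ax³ + bx² + cx + d; the 4 given values yield a linear system in the 4 coefficients.
Solving, the leading coefficient vanishes, and T(x) = 4x² + 2x - 7.
Then T(-2) = 5.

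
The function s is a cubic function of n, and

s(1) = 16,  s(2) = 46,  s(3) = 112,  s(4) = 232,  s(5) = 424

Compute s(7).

1096

Write s(n) = an³ + bn² + cn + d; the 5 given values yield a linear system in the 4 coefficients.
Solving, s(n) = 3n³ + 9n + 4.
Then s(7) = 1096.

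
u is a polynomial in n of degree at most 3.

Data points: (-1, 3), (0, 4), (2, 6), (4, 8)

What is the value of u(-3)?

Write u(n) = an³ + bn² + cn + d; the 4 given values yield a linear system in the 4 coefficients.
Solving, the top 2 coefficients vanish, and u(n) = n + 4.
Then u(-3) = 1.

1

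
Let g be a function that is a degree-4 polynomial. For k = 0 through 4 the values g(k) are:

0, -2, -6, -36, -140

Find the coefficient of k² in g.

0

Write g(k) = ak^4 + bk³ + ck² + dk + e; the 5 given values yield a linear system in the 5 coefficients.
Solving, g(k) = -k^4 + 2k³ - 3k.
The coefficient of k² is 0.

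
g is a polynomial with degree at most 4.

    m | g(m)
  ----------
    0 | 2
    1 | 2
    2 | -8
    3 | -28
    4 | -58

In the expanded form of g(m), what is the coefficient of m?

Write g(m) = am^4 + bm³ + cm² + dm + e; the 5 given values yield a linear system in the 5 coefficients.
Solving, the top 2 coefficients vanish, and g(m) = -5m² + 5m + 2.
The coefficient of m is 5.

5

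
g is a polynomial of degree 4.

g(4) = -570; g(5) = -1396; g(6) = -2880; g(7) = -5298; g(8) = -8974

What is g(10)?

-21636

Write g(x) = ax^4 + bx³ + cx² + dx + e; the 5 given values yield a linear system in the 5 coefficients.
Solving, g(x) = -2x^4 - 2x³ + 3x² + 7x - 6.
Then g(10) = -21636.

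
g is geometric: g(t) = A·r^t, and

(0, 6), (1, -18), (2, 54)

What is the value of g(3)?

-162

Consecutive ratio: -18/6 = -3, and 54/(-18) = -3, so r = -3.
Then A·(-3)^0 = 6 gives A = 6, and g(t) = 6·(-3)^t.
g(3) = 6·(-3)^3 = -162.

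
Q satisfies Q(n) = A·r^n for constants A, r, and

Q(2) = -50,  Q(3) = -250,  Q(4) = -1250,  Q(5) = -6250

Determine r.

5

Consecutive ratio: -250/(-50) = 5, and -1250/(-250) = 5, so r = 5.
Then A·5^2 = -50 gives A = -2, and Q(n) = -2·5^n.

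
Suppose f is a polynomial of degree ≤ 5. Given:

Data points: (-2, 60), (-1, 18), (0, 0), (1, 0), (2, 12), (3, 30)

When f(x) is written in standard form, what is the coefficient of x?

-8

First differences: -42, -18, 0, 12, 18. Second differences: 24, 18, 12, 6. Third differences: -6, -6, -6.
Level-3 differences are constant, so f has degree 3.
Fitting a degree-3 polynomial gives f(x) = -x³ + 9x² - 8x.
The coefficient of x is -8.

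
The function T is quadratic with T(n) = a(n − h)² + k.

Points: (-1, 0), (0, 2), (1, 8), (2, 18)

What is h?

First differences 2, 6, 10; second difference 4 = 2a, so a = 2.
Expanding, the n-coefficient is −2ah = -4h; matching it to the data gives h = -1, and then k = 0.
So T(n) = 2(n + 1)² + 0.
Hence h = -1.

-1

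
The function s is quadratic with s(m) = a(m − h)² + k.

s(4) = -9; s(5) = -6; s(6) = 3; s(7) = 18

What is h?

First differences 3, 9, 15; second difference 6 = 2a, so a = 3.
Expanding, the m-coefficient is −2ah = -6h; matching it to the data gives h = 4, and then k = -9.
So s(m) = 3(m − 4)² − 9.
Hence h = 4.

4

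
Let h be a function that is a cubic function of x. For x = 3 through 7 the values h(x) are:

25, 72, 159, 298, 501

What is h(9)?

First differences: 47, 87, 139, 203. Second differences: 40, 52, 64. Third differences: 12, 12.
Level-3 differences are constant, so h has degree 3.
Fitting a degree-3 polynomial gives h(x) = 2x³ - 4x² + x + 4.
Then h(9) = 1147.

1147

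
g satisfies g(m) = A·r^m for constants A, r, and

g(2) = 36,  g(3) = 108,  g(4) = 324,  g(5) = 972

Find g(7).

8748

Consecutive ratio: 108/36 = 3, and 324/108 = 3, so r = 3.
Then A·3^2 = 36 gives A = 4, and g(m) = 4·3^m.
g(7) = 4·3^7 = 8748.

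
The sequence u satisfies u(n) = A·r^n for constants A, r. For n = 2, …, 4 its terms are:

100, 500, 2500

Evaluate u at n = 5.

12500

Consecutive ratio: 500/100 = 5, and 2500/500 = 5, so r = 5.
Then A·5^2 = 100 gives A = 4, and u(n) = 4·5^n.
u(5) = 4·5^5 = 12500.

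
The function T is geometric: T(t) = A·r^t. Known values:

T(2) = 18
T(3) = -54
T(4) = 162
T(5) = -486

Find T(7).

Consecutive ratio: -54/18 = -3, and 162/(-54) = -3, so r = -3.
Then A·(-3)^2 = 18 gives A = 2, and T(t) = 2·(-3)^t.
T(7) = 2·(-3)^7 = -4374.

-4374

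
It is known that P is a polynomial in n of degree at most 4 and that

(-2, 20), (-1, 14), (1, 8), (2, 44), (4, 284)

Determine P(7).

1334

Write P(n) = an^4 + bn³ + cn² + dn + e; the 5 given values yield a linear system in the 5 coefficients.
Solving, the leading coefficient vanishes, and P(n) = 3n³ + 7n² - 6n + 4.
Then P(7) = 1334.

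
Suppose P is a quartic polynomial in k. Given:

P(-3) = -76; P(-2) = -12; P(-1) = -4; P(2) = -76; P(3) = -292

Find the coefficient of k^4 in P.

-2

Write P(k) = ak^4 + bk³ + ck² + dk + e; the 5 given values yield a linear system in the 5 coefficients.
Solving, P(k) = -2k^4 - 4k³ - 2k² - 4.
The coefficient of k^4 is -2.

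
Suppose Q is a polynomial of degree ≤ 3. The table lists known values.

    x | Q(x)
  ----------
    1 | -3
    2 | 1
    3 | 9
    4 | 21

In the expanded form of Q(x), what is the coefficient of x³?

0

Write Q(x) = ax³ + bx² + cx + d; the 4 given values yield a linear system in the 4 coefficients.
Solving, the leading coefficient vanishes, and Q(x) = 2x² - 2x - 3.
The coefficient of x³ is 0.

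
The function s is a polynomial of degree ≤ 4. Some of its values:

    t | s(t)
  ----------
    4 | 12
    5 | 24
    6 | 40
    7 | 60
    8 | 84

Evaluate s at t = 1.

0

First differences: 12, 16, 20, 24. Second differences: 4, 4, 4.
Level-2 differences are constant, so s has degree 2.
Fitting a degree-2 polynomial gives s(t) = 2t² - 6t + 4.
Then s(1) = 0.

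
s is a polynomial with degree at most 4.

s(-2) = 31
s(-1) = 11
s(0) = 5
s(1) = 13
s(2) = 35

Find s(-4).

First differences: -20, -6, 8, 22. Second differences: 14, 14, 14.
Level-2 differences are constant, so s has degree 2.
Fitting a degree-2 polynomial gives s(x) = 7x² + x + 5.
Then s(-4) = 113.

113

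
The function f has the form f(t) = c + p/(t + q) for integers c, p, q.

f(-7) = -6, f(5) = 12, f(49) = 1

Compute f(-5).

(f(t) − c)(t + q) = p for each data point; the three points give a linear system in c and q, then p follows.
Solving: c = 0, q = -1, p = 48, so f(t) = 48/(t − 1).
Then f(-5) = 0 + 48/(-6) = -8.

-8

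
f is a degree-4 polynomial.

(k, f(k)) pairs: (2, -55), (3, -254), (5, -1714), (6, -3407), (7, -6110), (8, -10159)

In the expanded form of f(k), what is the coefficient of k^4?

Write f(k) = ak^4 + bk³ + ck² + dk + e; the 6 given values yield a linear system in the 5 coefficients.
Solving, f(k) = -2k^4 - 4k³ + k² + 2k + 1.
The coefficient of k^4 is -2.

-2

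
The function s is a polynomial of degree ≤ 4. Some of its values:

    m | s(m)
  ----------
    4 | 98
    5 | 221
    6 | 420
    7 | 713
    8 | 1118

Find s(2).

8

First differences: 123, 199, 293, 405. Second differences: 76, 94, 112. Third differences: 18, 18.
Level-3 differences are constant, so s has degree 3.
Fitting a degree-3 polynomial gives s(m) = 3m³ - 7m² + 3m + 6.
Then s(2) = 8.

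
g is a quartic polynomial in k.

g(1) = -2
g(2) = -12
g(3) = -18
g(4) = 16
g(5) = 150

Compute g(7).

1078

Write g(k) = ak^4 + bk³ + ck² + dk + e; the 5 given values yield a linear system in the 5 coefficients.
Solving, g(k) = k^4 - 4k³ + k².
Then g(7) = 1078.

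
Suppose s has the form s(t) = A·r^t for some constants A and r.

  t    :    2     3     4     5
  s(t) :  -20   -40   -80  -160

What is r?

2

Consecutive ratio: -40/(-20) = 2, and -80/(-40) = 2, so r = 2.
Then A·2^2 = -20 gives A = -5, and s(t) = -5·2^t.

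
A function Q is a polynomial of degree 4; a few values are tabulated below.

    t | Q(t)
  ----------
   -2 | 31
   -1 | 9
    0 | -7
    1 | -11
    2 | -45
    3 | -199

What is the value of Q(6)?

First differences: -22, -16, -4, -34, -154. Second differences: 6, 12, -30, -120. Third differences: 6, -42, -90. Fourth differences: -48, -48.
Level-4 differences are constant, so Q has degree 4.
Fitting a degree-4 polynomial gives Q(t) = -2t^4 - 3t³ + 8t² - 7t - 7.
Then Q(6) = -3001.

-3001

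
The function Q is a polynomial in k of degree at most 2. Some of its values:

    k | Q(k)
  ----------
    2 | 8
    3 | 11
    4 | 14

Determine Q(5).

17

First differences: 3, 3.
Level-1 differences are constant, so Q has degree 1.
Extending the table by one column gives the next first difference 3, so Q(5) = 14 + 3 = 17.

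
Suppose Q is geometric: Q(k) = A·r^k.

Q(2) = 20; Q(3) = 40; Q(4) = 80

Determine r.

2

Consecutive ratio: 40/20 = 2, and 80/40 = 2, so r = 2.
Then A·2^2 = 20 gives A = 5, and Q(k) = 5·2^k.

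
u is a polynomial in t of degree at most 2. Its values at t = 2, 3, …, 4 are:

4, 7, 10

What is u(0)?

-2

First differences: 3, 3.
Level-1 differences are constant, so u has degree 1.
Fitting a degree-1 polynomial gives u(t) = 3t - 2.
The constant term is u(0) = -2.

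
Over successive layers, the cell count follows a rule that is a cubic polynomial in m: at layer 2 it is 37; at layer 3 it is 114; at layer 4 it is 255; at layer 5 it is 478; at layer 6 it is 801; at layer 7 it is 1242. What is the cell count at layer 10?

3453

Write the value at m as s(m).
First differences: 77, 141, 223, 323, 441. Second differences: 64, 82, 100, 118. Third differences: 18, 18, 18.
Level-3 differences are constant, so s has degree 3.
Fitting a degree-3 polynomial gives s(m) = 3m³ + 5m² - 5m + 3.
Then s(10) = 3453.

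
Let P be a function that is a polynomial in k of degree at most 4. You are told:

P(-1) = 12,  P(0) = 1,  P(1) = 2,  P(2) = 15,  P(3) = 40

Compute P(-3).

70

First differences: -11, 1, 13, 25. Second differences: 12, 12, 12.
Level-2 differences are constant, so P has degree 2.
Fitting a degree-2 polynomial gives P(k) = 6k² - 5k + 1.
Then P(-3) = 70.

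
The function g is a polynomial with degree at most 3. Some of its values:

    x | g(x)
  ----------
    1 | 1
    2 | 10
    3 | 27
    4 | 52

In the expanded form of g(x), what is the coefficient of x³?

0

First differences: 9, 17, 25. Second differences: 8, 8.
Level-2 differences are constant, so g has degree 2.
Fitting a degree-2 polynomial gives g(x) = 4x² - 3x.
The coefficient of x³ is 0.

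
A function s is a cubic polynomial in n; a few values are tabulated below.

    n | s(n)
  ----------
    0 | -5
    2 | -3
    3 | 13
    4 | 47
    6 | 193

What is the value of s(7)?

317

Write s(n) = an³ + bn² + cn + d; the 5 given values yield a linear system in the 4 coefficients.
Solving, s(n) = n³ - 3n - 5.
Then s(7) = 317.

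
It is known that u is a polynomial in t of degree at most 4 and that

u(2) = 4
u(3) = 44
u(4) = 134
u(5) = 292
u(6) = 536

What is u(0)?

Write u(t) = at^4 + bt³ + ct² + dt + e; the 5 given values yield a linear system in the 5 coefficients.
Solving, the leading coefficient vanishes, and u(t) = 3t³ - 2t² - 7t + 2.
Then u(0) = 2.

2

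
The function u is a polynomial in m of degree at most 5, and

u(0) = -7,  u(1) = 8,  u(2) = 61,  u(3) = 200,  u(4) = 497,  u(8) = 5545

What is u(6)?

Write u(m) = am^5 + bm^4 + cm³ + dm² + em + p; the 6 given values yield a linear system in the 6 coefficients.
Solving, the leading coefficient vanishes, and u(m) = m^4 + 2m³ + 6m² + 6m - 7.
Then u(6) = 1973.

1973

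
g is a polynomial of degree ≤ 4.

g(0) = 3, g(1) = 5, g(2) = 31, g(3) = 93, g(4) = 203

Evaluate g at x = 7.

First differences: 2, 26, 62, 110. Second differences: 24, 36, 48. Third differences: 12, 12.
Level-3 differences are constant, so g has degree 3.
Fitting a degree-3 polynomial gives g(x) = 2x³ + 6x² - 6x + 3.
Then g(7) = 941.

941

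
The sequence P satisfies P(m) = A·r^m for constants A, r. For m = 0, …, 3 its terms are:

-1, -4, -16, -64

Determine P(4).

Consecutive ratio: -4/(-1) = 4, and -16/(-4) = 4, so r = 4.
Then A·4^0 = -1 gives A = -1, and P(m) = -1·4^m.
P(4) = -1·4^4 = -256.

-256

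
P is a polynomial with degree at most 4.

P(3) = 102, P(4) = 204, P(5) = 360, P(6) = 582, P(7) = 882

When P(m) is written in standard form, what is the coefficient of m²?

3

First differences: 102, 156, 222, 300. Second differences: 54, 66, 78. Third differences: 12, 12.
Level-3 differences are constant, so P has degree 3.
Fitting a degree-3 polynomial gives P(m) = 2m³ + 3m² + 7m.
The coefficient of m² is 3.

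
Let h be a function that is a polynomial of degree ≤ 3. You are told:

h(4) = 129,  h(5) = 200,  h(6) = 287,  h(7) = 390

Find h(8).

First differences: 71, 87, 103. Second differences: 16, 16.
Level-2 differences are constant, so h has degree 2.
Fitting a degree-2 polynomial gives h(k) = 8k² - k + 5.
Then h(8) = 509.

509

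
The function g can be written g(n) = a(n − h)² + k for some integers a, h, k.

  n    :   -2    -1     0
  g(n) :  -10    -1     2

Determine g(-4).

-46

First differences 9, 3; second difference -6 = 2a, so a = -3.
Expanding, the n-coefficient is −2ah = 6h; matching it to the data gives h = 0, and then k = 2.
So g(n) = -3(n + 0)² + 2.
g(-4) = -3·(-4)² + 2 = -46.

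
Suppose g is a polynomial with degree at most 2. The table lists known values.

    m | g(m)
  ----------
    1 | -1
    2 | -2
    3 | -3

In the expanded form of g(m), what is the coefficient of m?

-1

First differences: -1, -1.
Level-1 differences are constant, so g has degree 1.
Fitting a degree-1 polynomial gives g(m) = -m.
The coefficient of m is -1.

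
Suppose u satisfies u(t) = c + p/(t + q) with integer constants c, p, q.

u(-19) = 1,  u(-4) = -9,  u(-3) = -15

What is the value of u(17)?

5

(u(t) − c)(t + q) = p for each data point; the three points give a linear system in c and q, then p follows.
Solving: c = 3, q = 1, p = 36, so u(t) = 3 + 36/(t + 1).
Then u(17) = 3 + 36/18 = 5.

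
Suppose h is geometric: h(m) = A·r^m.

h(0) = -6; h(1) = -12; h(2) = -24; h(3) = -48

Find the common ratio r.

Consecutive ratio: -12/(-6) = 2, and -24/(-12) = 2, so r = 2.
Then A·2^0 = -6 gives A = -6, and h(m) = -6·2^m.

2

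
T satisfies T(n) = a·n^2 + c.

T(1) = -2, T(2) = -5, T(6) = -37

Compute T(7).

From T(1) = -2 and T(2) = -5: 1a + c = -2 and 4a + c = -5.
Subtracting: 3a = -3, so a = -1; then c = -2 − (-1)·1 = -1.
So T(n) = -1n² − 1, and T(7) = -50.

-50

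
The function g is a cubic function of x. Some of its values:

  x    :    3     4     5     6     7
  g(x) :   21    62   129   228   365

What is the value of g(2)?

First differences: 41, 67, 99, 137. Second differences: 26, 32, 38. Third differences: 6, 6.
Level-3 differences are constant, so g has degree 3.
Fitting a degree-3 polynomial gives g(x) = x³ + x² - 3x - 6.
Then g(2) = 0.

0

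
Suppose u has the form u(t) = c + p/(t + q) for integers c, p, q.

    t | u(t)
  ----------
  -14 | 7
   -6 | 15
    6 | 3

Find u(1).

1

(u(t) − c)(t + q) = p for each data point; the three points give a linear system in c and q, then p follows.
Solving: c = 5, q = 4, p = -20, so u(t) = 5 − 20/(t + 4).
Then u(1) = 5 − 20/5 = 1.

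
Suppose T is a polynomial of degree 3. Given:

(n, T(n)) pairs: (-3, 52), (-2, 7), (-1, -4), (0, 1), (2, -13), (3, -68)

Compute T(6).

Write T(n) = an³ + bn² + cn + d; the 6 given values yield a linear system in the 4 coefficients.
Solving, T(n) = -3n³ - n² + 7n + 1.
Then T(6) = -641.

-641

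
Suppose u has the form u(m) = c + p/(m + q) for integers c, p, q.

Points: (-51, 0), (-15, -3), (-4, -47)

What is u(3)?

9

(u(m) − c)(m + q) = p for each data point; the three points give a linear system in c and q, then p follows.
Solving: c = 1, q = 3, p = 48, so u(m) = 1 + 48/(m + 3).
Then u(3) = 1 + 48/6 = 9.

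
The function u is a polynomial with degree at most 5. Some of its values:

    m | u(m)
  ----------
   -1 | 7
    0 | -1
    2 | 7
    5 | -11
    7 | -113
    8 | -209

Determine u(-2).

31

Write u(m) = am^5 + bm^4 + cm³ + dm² + em + p; the 6 given values yield a linear system in the 6 coefficients.
Solving, the top 2 coefficients vanish, and u(m) = -m³ + 5m² - 2m - 1.
Then u(-2) = 31.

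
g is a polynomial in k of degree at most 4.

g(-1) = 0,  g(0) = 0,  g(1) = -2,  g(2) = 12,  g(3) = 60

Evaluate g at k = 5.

330

First differences: 0, -2, 14, 48. Second differences: -2, 16, 34. Third differences: 18, 18.
Level-3 differences are constant, so g has degree 3.
Fitting a degree-3 polynomial gives g(k) = 3k³ - k² - 4k.
Then g(5) = 330.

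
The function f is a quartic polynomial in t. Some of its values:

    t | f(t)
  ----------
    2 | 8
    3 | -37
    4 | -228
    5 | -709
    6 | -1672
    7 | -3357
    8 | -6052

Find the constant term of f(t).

-4

First differences: -45, -191, -481, -963, -1685, -2695. Second differences: -146, -290, -482, -722, -1010. Third differences: -144, -192, -240, -288. Fourth differences: -48, -48, -48.
Level-4 differences are constant, so f has degree 4.
Fitting a degree-4 polynomial gives f(t) = -2t^4 + 4t³ + t² + 4t - 4.
The constant term is f(0) = -4.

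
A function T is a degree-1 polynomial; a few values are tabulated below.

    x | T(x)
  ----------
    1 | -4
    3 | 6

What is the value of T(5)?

16

Write T(x) = ax + b; the 2 given values yield a linear system in the 2 coefficients.
Solving, T(x) = 5x - 9.
Then T(5) = 16.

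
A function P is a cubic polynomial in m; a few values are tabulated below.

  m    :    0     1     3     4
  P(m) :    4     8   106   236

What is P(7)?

1166

Write P(m) = am³ + bm² + cm + d; the 4 given values yield a linear system in the 4 coefficients.
Solving, P(m) = 3m³ + 3m² - 2m + 4.
Then P(7) = 1166.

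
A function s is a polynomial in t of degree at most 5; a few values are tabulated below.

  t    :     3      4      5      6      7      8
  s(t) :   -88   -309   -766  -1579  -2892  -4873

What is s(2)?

Write s(t) = at^5 + bt^4 + ct³ + dt² + et + p; the 6 given values yield a linear system in the 6 coefficients.
Solving, the leading coefficient vanishes, and s(t) = -t^4 - 2t³ + 3t² + 7t - 1.
Then s(2) = -7.

-7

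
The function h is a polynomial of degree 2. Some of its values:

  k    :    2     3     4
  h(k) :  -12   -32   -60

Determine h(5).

Write h(k) = ak² + bk + c; the 3 given values yield a linear system in the 3 coefficients.
Solving, h(k) = -4k² + 4.
Then h(5) = -96.

-96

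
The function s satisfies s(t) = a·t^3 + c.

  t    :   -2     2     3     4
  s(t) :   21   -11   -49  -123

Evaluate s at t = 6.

From s(-2) = 21 and s(2) = -11: -8a + c = 21 and 8a + c = -11.
Subtracting: 16a = -32, so a = -2; then c = 21 − (-2)·(-8) = 5.
So s(t) = -2t³ + 5, and s(6) = -427.

-427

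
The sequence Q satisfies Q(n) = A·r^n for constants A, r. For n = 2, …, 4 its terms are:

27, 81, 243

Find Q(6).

2187

Consecutive ratio: 81/27 = 3, and 243/81 = 3, so r = 3.
Then A·3^2 = 27 gives A = 3, and Q(n) = 3·3^n.
Q(6) = 3·3^6 = 2187.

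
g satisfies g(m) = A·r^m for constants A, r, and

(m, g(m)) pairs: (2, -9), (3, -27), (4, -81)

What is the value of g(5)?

-243

Consecutive ratio: -27/(-9) = 3, and -81/(-27) = 3, so r = 3.
Then A·3^2 = -9 gives A = -1, and g(m) = -1·3^m.
g(5) = -1·3^5 = -243.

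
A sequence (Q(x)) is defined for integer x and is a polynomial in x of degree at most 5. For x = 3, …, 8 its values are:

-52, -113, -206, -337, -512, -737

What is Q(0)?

First differences: -61, -93, -131, -175, -225. Second differences: -32, -38, -44, -50. Third differences: -6, -6, -6.
Level-3 differences are constant, so Q has degree 3.
Fitting a degree-3 polynomial gives Q(x) = -x³ - 4x² + 4x - 1.
Then Q(0) = -1.

-1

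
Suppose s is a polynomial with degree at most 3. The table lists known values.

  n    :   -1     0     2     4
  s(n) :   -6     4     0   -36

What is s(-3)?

-50

Write s(n) = an³ + bn² + cn + d; the 4 given values yield a linear system in the 4 coefficients.
Solving, the leading coefficient vanishes, and s(n) = -4n² + 6n + 4.
Then s(-3) = -50.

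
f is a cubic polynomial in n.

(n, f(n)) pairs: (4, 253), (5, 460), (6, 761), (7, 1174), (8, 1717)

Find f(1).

First differences: 207, 301, 413, 543. Second differences: 94, 112, 130. Third differences: 18, 18.
Level-3 differences are constant, so f has degree 3.
Fitting a degree-3 polynomial gives f(n) = 3n³ + 2n² + 6n + 5.
Then f(1) = 16.

16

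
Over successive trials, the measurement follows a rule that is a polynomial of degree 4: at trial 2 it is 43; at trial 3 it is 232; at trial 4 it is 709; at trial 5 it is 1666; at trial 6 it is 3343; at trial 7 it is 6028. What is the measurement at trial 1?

-2

Write the value at n as h(n).
Write h(n) = an^4 + bn³ + cn² + dn + e; the 6 given values yield a linear system in the 5 coefficients.
Solving, h(n) = 2n^4 + 4n³ - 2n² - 7n + 1.
Then h(1) = -2.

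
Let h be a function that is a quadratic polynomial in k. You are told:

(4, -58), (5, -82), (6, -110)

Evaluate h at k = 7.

Write h(k) = ak² + bk + c; the 3 given values yield a linear system in the 3 coefficients.
Solving, h(k) = -2k² - 6k - 2.
Then h(7) = -142.

-142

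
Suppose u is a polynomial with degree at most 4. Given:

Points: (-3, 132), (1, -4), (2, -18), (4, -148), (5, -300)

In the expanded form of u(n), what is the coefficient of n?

-5

Write u(n) = an^4 + bn³ + cn² + dn + e; the 5 given values yield a linear system in the 5 coefficients.
Solving, the leading coefficient vanishes, and u(n) = -3n³ + 4n² - 5n.
The coefficient of n is -5.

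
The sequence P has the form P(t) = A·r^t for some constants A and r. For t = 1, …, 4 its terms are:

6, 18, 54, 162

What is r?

Consecutive ratio: 18/6 = 3, and 54/18 = 3, so r = 3.
Then A·3^1 = 6 gives A = 2, and P(t) = 2·3^t.

3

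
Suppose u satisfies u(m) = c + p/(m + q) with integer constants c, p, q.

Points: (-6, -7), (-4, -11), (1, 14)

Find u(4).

(u(m) − c)(m + q) = p for each data point; the three points give a linear system in c and q, then p follows.
Solving: c = -1, q = 1, p = 30, so u(m) = -1 + 30/(m + 1).
Then u(4) = -1 + 30/5 = 5.

5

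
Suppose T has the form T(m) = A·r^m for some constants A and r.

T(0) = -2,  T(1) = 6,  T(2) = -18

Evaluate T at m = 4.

-162

Consecutive ratio: 6/(-2) = -3, and -18/6 = -3, so r = -3.
Then A·(-3)^0 = -2 gives A = -2, and T(m) = -2·(-3)^m.
T(4) = -2·(-3)^4 = -162.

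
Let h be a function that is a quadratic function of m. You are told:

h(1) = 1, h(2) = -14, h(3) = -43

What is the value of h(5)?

-143

Write h(m) = am² + bm + c; the 3 given values yield a linear system in the 3 coefficients.
Solving, h(m) = -7m² + 6m + 2.
Then h(5) = -143.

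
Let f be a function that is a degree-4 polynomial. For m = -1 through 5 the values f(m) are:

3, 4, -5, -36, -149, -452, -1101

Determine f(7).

-4301

First differences: 1, -9, -31, -113, -303, -649. Second differences: -10, -22, -82, -190, -346. Third differences: -12, -60, -108, -156. Fourth differences: -48, -48, -48.
Level-4 differences are constant, so f has degree 4.
Fitting a degree-4 polynomial gives f(m) = -2m^4 + 2m³ - 3m² - 6m + 4.
Then f(7) = -4301.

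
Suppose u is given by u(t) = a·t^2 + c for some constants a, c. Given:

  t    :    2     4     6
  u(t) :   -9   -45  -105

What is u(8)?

-189

From u(2) = -9 and u(4) = -45: 4a + c = -9 and 16a + c = -45.
Subtracting: 12a = -36, so a = -3; then c = -9 − (-3)·4 = 3.
So u(t) = -3t² + 3, and u(8) = -189.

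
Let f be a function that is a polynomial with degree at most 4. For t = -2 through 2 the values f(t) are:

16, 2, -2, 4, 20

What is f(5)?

128

First differences: -14, -4, 6, 16. Second differences: 10, 10, 10.
Level-2 differences are constant, so f has degree 2.
Fitting a degree-2 polynomial gives f(t) = 5t² + t - 2.
Then f(5) = 128.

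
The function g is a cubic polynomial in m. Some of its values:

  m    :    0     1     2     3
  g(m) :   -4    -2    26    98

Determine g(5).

446

Write g(m) = am³ + bm² + cm + d; the 4 given values yield a linear system in the 4 coefficients.
Solving, g(m) = 3m³ + 4m² - 5m - 4.
Then g(5) = 446.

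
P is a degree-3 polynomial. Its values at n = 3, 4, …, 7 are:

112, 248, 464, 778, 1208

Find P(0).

4

First differences: 136, 216, 314, 430. Second differences: 80, 98, 116. Third differences: 18, 18.
Level-3 differences are constant, so P has degree 3.
Fitting a degree-3 polynomial gives P(n) = 3n³ + 4n² - 3n + 4.
Then P(0) = 4.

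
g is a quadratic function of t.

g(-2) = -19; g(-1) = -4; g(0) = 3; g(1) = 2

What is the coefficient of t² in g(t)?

Write g(t) = at² + bt + c; the 4 given values yield a linear system in the 3 coefficients.
Solving, g(t) = -4t² + 3t + 3.
The coefficient of t² is -4.

-4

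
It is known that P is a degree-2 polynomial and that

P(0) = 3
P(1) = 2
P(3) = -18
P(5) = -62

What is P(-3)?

Write P(n) = an² + bn + c; the 4 given values yield a linear system in the 3 coefficients.
Solving, P(n) = -3n² + 2n + 3.
Then P(-3) = -30.

-30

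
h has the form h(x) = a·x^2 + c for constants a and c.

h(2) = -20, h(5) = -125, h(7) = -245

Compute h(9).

-405

From h(2) = -20 and h(5) = -125: 4a + c = -20 and 25a + c = -125.
Subtracting: 21a = -105, so a = -5; then c = -20 − (-5)·4 = 0.
So h(x) = -5x² + 0, and h(9) = -405.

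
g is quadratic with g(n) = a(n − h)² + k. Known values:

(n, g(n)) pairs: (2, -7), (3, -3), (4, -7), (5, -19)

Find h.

First differences 4, -4, -12; second difference -8 = 2a, so a = -4.
Expanding, the n-coefficient is −2ah = 8h; matching it to the data gives h = 3, and then k = -3.
So g(n) = -4(n − 3)² − 3.
Hence h = 3.

3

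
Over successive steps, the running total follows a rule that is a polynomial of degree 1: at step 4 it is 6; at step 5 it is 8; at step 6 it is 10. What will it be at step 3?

4

Write the value at k as g(k).
First differences: 2, 2.
Level-1 differences are constant, so g has degree 1.
Fitting a degree-1 polynomial gives g(k) = 2k - 2.
Then g(3) = 4.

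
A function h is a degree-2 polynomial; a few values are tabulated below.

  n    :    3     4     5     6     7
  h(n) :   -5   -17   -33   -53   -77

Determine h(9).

First differences: -12, -16, -20, -24. Second differences: -4, -4, -4.
Level-2 differences are constant, so h has degree 2.
Fitting a degree-2 polynomial gives h(n) = -2n² + 2n + 7.
Then h(9) = -137.

-137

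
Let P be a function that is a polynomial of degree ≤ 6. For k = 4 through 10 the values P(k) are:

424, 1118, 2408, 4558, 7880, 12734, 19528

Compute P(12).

First differences: 694, 1290, 2150, 3322, 4854, 6794. Second differences: 596, 860, 1172, 1532, 1940. Third differences: 264, 312, 360, 408. Fourth differences: 48, 48, 48.
Level-4 differences are constant, so P has degree 4.
Fitting a degree-4 polynomial gives P(k) = 2k^4 - 4k² - 8k + 8.
Then P(12) = 40808.

40808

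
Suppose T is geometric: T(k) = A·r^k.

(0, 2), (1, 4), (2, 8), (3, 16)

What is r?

2

Consecutive ratio: 4/2 = 2, and 8/4 = 2, so r = 2.
Then A·2^0 = 2 gives A = 2, and T(k) = 2·2^k.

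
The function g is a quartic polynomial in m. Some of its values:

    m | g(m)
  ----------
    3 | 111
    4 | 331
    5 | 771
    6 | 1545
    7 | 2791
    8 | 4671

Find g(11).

16095

First differences: 220, 440, 774, 1246, 1880. Second differences: 220, 334, 472, 634. Third differences: 114, 138, 162. Fourth differences: 24, 24.
Level-4 differences are constant, so g has degree 4.
Fitting a degree-4 polynomial gives g(m) = m^4 + m³ + m² + m - 9.
Then g(11) = 16095.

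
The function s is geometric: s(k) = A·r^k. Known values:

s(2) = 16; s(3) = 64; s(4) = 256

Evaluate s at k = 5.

Consecutive ratio: 64/16 = 4, and 256/64 = 4, so r = 4.
Then A·4^2 = 16 gives A = 1, and s(k) = 1·4^k.
s(5) = 1·4^5 = 1024.

1024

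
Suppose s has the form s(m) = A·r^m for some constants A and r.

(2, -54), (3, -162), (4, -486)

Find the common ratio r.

Consecutive ratio: -162/(-54) = 3, and -486/(-162) = 3, so r = 3.
Then A·3^2 = -54 gives A = -6, and s(m) = -6·3^m.

3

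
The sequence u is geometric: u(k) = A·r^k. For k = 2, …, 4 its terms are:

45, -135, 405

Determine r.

Consecutive ratio: -135/45 = -3, and 405/(-135) = -3, so r = -3.
Then A·(-3)^2 = 45 gives A = 5, and u(k) = 5·(-3)^k.

-3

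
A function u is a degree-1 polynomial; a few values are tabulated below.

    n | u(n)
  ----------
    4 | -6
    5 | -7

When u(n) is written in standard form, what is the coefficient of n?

-1

Write u(n) = an + b; the 2 given values yield a linear system in the 2 coefficients.
Solving, u(n) = -n - 2.
The coefficient of n is -1.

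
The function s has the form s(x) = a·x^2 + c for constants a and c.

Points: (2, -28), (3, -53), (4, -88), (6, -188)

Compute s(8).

From s(2) = -28 and s(3) = -53: 4a + c = -28 and 9a + c = -53.
Subtracting: 5a = -25, so a = -5; then c = -28 − (-5)·4 = -8.
So s(x) = -5x² − 8, and s(8) = -328.

-328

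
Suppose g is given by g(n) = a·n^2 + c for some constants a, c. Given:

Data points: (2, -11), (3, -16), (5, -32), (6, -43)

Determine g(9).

From g(2) = -11 and g(3) = -16: 4a + c = -11 and 9a + c = -16.
Subtracting: 5a = -5, so a = -1; then c = -11 − (-1)·4 = -7.
So g(n) = -1n² − 7, and g(9) = -88.

-88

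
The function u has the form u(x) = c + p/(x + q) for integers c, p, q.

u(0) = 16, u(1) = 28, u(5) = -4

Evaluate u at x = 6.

(u(x) − c)(x + q) = p for each data point; the three points give a linear system in c and q, then p follows.
Solving: c = 4, q = -2, p = -24, so u(x) = 4 − 24/(x − 2).
Then u(6) = 4 − 24/4 = -2.

-2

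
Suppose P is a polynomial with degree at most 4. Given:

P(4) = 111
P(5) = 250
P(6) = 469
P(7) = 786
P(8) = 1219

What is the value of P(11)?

First differences: 139, 219, 317, 433. Second differences: 80, 98, 116. Third differences: 18, 18.
Level-3 differences are constant, so P has degree 3.
Fitting a degree-3 polynomial gives P(m) = 3m³ - 5m² + m - 5.
Then P(11) = 3394.

3394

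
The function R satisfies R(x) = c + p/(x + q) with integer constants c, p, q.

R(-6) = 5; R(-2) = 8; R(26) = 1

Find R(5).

-6

(R(x) − c)(x + q) = p for each data point; the three points give a linear system in c and q, then p follows.
Solving: c = 2, q = -2, p = -24, so R(x) = 2 − 24/(x − 2).
Then R(5) = 2 − 24/3 = -6.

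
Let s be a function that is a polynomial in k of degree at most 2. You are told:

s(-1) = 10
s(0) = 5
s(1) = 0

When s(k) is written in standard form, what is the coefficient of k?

First differences: -5, -5.
Level-1 differences are constant, so s has degree 1.
Fitting a degree-1 polynomial gives s(k) = -5k + 5.
The coefficient of k is -5.

-5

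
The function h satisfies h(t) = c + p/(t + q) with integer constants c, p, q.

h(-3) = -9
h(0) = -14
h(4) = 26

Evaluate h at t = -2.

-10

(h(t) − c)(t + q) = p for each data point; the three points give a linear system in c and q, then p follows.
Solving: c = -4, q = -3, p = 30, so h(t) = -4 + 30/(t − 3).
Then h(-2) = -4 + 30/(-5) = -10.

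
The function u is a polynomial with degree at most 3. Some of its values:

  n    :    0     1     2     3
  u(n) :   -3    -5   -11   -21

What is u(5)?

First differences: -2, -6, -10. Second differences: -4, -4.
Level-2 differences are constant, so u has degree 2.
Fitting a degree-2 polynomial gives u(n) = -2n² - 3.
Then u(5) = -53.

-53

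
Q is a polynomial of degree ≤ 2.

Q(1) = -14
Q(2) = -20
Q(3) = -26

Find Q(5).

-38

Write Q(n) = an² + bn + c; the 3 given values yield a linear system in the 3 coefficients.
Solving, the leading coefficient vanishes, and Q(n) = -6n - 8.
Then Q(5) = -38.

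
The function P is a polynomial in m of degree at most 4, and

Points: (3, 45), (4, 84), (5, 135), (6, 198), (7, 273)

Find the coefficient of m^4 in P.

0

First differences: 39, 51, 63, 75. Second differences: 12, 12, 12.
Level-2 differences are constant, so P has degree 2.
Fitting a degree-2 polynomial gives P(m) = 6m² - 3m.
The coefficient of m^4 is 0.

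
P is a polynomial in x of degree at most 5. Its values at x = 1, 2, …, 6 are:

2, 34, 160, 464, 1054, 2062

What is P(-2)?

First differences: 32, 126, 304, 590, 1008. Second differences: 94, 178, 286, 418. Third differences: 84, 108, 132. Fourth differences: 24, 24.
Level-4 differences are constant, so P has degree 4.
Fitting a degree-4 polynomial gives P(x) = x^4 + 4x³ - 2x² - 5x + 4.
Then P(-2) = -10.

-10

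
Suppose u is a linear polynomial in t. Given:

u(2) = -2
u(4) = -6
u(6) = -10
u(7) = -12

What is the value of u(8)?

Write u(t) = at + b; the 4 given values yield a linear system in the 2 coefficients.
Solving, u(t) = -2t + 2.
Then u(8) = -14.

-14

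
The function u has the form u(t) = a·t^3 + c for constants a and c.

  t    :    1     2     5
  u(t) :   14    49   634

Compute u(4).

329

From u(1) = 14 and u(2) = 49: 1a + c = 14 and 8a + c = 49.
Subtracting: 7a = 35, so a = 5; then c = 14 − 5·1 = 9.
So u(t) = 5t³ + 9, and u(4) = 329.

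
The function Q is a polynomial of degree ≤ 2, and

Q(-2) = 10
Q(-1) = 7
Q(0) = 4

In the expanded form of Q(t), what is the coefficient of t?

-3

Write Q(t) = at² + bt + c; the 3 given values yield a linear system in the 3 coefficients.
Solving, the leading coefficient vanishes, and Q(t) = -3t + 4.
The coefficient of t is -3.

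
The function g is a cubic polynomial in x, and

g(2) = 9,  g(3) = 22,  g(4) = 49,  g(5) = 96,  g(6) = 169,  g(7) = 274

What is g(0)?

1

First differences: 13, 27, 47, 73, 105. Second differences: 14, 20, 26, 32. Third differences: 6, 6, 6.
Level-3 differences are constant, so g has degree 3.
Fitting a degree-3 polynomial gives g(x) = x³ - 2x² + 4x + 1.
The constant term is g(0) = 1.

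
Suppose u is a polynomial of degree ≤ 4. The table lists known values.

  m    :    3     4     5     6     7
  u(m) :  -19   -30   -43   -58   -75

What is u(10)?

First differences: -11, -13, -15, -17. Second differences: -2, -2, -2.
Level-2 differences are constant, so u has degree 2.
Fitting a degree-2 polynomial gives u(m) = -m² - 4m + 2.
Then u(10) = -138.

-138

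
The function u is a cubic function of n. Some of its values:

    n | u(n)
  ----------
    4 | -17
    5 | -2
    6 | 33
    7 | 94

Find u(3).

-18

Write u(n) = an³ + bn² + cn + d; the 4 given values yield a linear system in the 4 coefficients.
Solving, u(n) = n³ - 5n² - n + 3.
Then u(3) = -18.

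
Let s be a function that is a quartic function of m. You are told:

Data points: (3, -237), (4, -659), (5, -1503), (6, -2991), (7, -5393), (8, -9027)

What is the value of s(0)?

First differences: -422, -844, -1488, -2402, -3634. Second differences: -422, -644, -914, -1232. Third differences: -222, -270, -318. Fourth differences: -48, -48.
Level-4 differences are constant, so s has degree 4.
Fitting a degree-4 polynomial gives s(m) = -2m^4 - m³ - 5m² - 3.
Then s(0) = -3.

-3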